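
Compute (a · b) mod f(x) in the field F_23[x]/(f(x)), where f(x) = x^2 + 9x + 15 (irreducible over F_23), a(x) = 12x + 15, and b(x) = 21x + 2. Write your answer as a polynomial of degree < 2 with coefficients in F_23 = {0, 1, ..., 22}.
a · b ≡ 3x + 22 (mod f(x))

Multiply in F_23[x]: a(x)·b(x) = (12x + 15)·(21x + 2) = 22x^2 + 17x + 7. This has degree ≥ 2, so divide by f(x) over F_23: 22x^2 + 17x + 7 = (22)·(x^2 + 9x + 15) + (3x + 22). Hence a·b ≡ 3x + 22 (mod f). (F_23[x]/(f) is a field with 23^2 = 529 elements since f is irreducible of degree 2.)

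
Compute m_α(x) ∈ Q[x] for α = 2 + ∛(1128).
m_α(x) = x^3 - 6x^2 + 12x - 1136

Set β = α - 2 = ∛(1128), so β^3 = 1128. Then (α - 2)^3 - 1128 = 0, i.e. α is a root of g(x) = (x - 2)^3 - 1128 = x^3 - 6x^2 + 12x - 1136. Since g(x) = h(x - 2) where h(x) = x^3 - 1128, and h is irreducible over Q (because 1128 is not a perfect cube, so h has no rational root, and a monic cubic with no rational root is irreducible), g is also irreducible (irreducibility is preserved under the substitution x → x - 2). Hence m_α(x) = x^3 - 6x^2 + 12x - 1136.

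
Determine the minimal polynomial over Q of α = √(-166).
m_α(x) = x^2 + 166

α satisfies α^2 + 166 = 0, so x^2 + 166 annihilates α. Since d = -166 is squarefree and ≠ 1, it is not a perfect square in Q, so x^2 + 166 has no rational root and is therefore irreducible over Q (a degree-2 polynomial over a field is irreducible iff it has no root). Hence m_α(x) = x^2 + 166.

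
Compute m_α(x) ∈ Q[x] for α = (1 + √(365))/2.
m_α(x) = x^2 - x - 91

From 2α - 1 = √(365), squaring gives (2α - 1)^2 = 365, i.e. 4α^2 - 4α + 1 = 365, so α^2 - α + (1 - 365)/4 = 0. Since 365 ≡ 1 (mod 4), (1 - 365)/4 = -91 ∈ Z. The polynomial x^2 - x - 91 has discriminant 1 - 4·(-91) = 365, which is not a perfect square in Q (d = 365 is squarefree and ≠ 1), so x^2 - x - 91 is irreducible over Q. It is the minimal polynomial of α.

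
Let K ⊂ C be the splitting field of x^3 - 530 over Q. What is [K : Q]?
[K : Q] = 6

The roots of x^3 - 530 are ∛530, ω∛530, ω^2∛530 where ω = e^(2πi/3) is a primitive cube root of unity, so K = Q(∛530, ω). Now [Q(∛530):Q] = 3 (since 530 is not a perfect cube, x^3 - 530 is irreducible) and [Q(ω):Q] = 2. Both 2 and 3 divide [K:Q], and [K:Q] ≤ 3·2 = 6, so [K:Q] = 6. (Equivalently: Q(∛530) ⊂ R but ω ∉ R, so [K : Q(∛530)] = 2.)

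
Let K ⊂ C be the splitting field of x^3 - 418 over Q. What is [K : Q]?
[K : Q] = 6

The roots of x^3 - 418 are ∛418, ω∛418, ω^2∛418 where ω = e^(2πi/3) is a primitive cube root of unity, so K = Q(∛418, ω). Now [Q(∛418):Q] = 3 (since 418 is not a perfect cube, x^3 - 418 is irreducible) and [Q(ω):Q] = 2. Both 2 and 3 divide [K:Q], and [K:Q] ≤ 3·2 = 6, so [K:Q] = 6. (Equivalently: Q(∛418) ⊂ R but ω ∉ R, so [K : Q(∛418)] = 2.)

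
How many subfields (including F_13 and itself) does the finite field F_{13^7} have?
F_{13^7} has 2 subfields

The subfields of F_{p^n} are exactly the fields F_{p^d} for d | n (each is the fixed field of the unique index-d subgroup of Gal(F_{p^n}/F_p) ≅ Z/nZ). The divisors of n = 7 are {1, 7}, giving 2 subfields: F_{13^1}, F_{13^7}.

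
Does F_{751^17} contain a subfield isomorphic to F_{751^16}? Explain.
No: F_{751^16} is not a subfield of F_{751^17}

F_{p^m} embeds in F_{p^n} iff m | n. Here 16 ∤ 17 (since 17 = 1·16 + 1 with remainder 1 ≠ 0), so F_{751^16} is not a subfield of F_{751^17}. Equivalently: if it were, the tower law would give 16 = [F_{751^16}:F_751] dividing [F_{751^17}:F_751] = 17, contradiction.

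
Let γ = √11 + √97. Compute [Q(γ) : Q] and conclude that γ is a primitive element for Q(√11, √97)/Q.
[Q(γ) : Q] = 4 (equivalently, Q(γ) = Q(√11, √97))

Obviously Q(γ) ⊆ Q(√11, √97), and [Q(√11, √97):Q] = 4 (since 11, 97 are distinct squarefree integers > 1 with 1067 not a perfect square). To show equality we compute the minimal polynomial of γ. From γ = √11 + √97: γ^2 = 11 + 2√(1067) + 97 = 108 + 2√(1067), so γ^2 - 108 = 2√(1067); squaring, (γ^2 - 108)^2 = 4·1067, i.e. γ^4 - 216γ^2 + 11664 - 4268 = 0, i.e. γ^4 - 216γ^2 + 7396 = 0. So γ is a root of x^4 - 216x^2 + 7396. This polynomial is irreducible over Q: it has no rational root (each ±√11 ± √97 is irrational), and any factorization into two quadratics over Q would force √(1067) ∈ Q (pairing opposite roots) or √11, √97 ∈ Q (other pairings), all impossible. Hence [Q(γ):Q] = 4 = [Q(√11, √97):Q], so Q(γ) = Q(√11, √97).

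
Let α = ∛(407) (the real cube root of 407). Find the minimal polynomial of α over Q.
m_α(x) = x^3 - 407

α satisfies α^3 = 407, so x^3 - 407 annihilates α. By the rational root test, a rational root p/q (in lowest terms) of x^3 - 407 would satisfy p^3 = 407 q^3, forcing q = 1 and p^3 = 407; but 407 is not a perfect cube, contradiction. A monic cubic over Q with no rational root is irreducible (any nontrivial factorization would include a linear factor). Hence x^3 - 407 is the minimal polynomial of α, and in particular [Q(α):Q] = 3.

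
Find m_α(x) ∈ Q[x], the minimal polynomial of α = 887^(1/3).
m_α(x) = x^3 - 887

α satisfies α^3 = 887, so x^3 - 887 annihilates α. By the rational root test, a rational root p/q (in lowest terms) of x^3 - 887 would satisfy p^3 = 887 q^3, forcing q = 1 and p^3 = 887; but 887 is not a perfect cube, contradiction. A monic cubic over Q with no rational root is irreducible (any nontrivial factorization would include a linear factor). Hence x^3 - 887 is the minimal polynomial of α, and in particular [Q(α):Q] = 3.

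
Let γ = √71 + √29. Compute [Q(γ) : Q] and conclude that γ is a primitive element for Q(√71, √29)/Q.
[Q(γ) : Q] = 4 (equivalently, Q(γ) = Q(√71, √29))

Obviously Q(γ) ⊆ Q(√71, √29), and [Q(√71, √29):Q] = 4 (since 71, 29 are distinct squarefree integers > 1 with 2059 not a perfect square). To show equality we compute the minimal polynomial of γ. From γ = √71 + √29: γ^2 = 71 + 2√(2059) + 29 = 100 + 2√(2059), so γ^2 - 100 = 2√(2059); squaring, (γ^2 - 100)^2 = 4·2059, i.e. γ^4 - 200γ^2 + 10000 - 8236 = 0, i.e. γ^4 - 200γ^2 + 1764 = 0. So γ is a root of x^4 - 200x^2 + 1764. This polynomial is irreducible over Q: it has no rational root (each ±√71 ± √29 is irrational), and any factorization into two quadratics over Q would force √(2059) ∈ Q (pairing opposite roots) or √71, √29 ∈ Q (other pairings), all impossible. Hence [Q(γ):Q] = 4 = [Q(√71, √29):Q], so Q(γ) = Q(√71, √29).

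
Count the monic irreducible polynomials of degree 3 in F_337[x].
There are 12757472 monic irreducible polynomials of degree 3 over F_337

Each element of F_{337^3} that lies in no proper subfield is a root of exactly one monic irreducible of degree 3 over F_337, and each such polynomial has 3 distinct roots in F_{337^3}. By Möbius inversion the count is N_337(3) = (1/3) Σ_{d|3} μ(3/d) · 337^d = (1/3)(μ(3)·337^1 + μ(1)·337^3) = 38272416/3 = 12757472.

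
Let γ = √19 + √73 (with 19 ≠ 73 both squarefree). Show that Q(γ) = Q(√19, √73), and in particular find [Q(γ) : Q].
[Q(γ) : Q] = 4 (equivalently, Q(γ) = Q(√19, √73))

Obviously Q(γ) ⊆ Q(√19, √73), and [Q(√19, √73):Q] = 4 (since 19, 73 are distinct squarefree integers > 1 with 1387 not a perfect square). To show equality we compute the minimal polynomial of γ. From γ = √19 + √73: γ^2 = 19 + 2√(1387) + 73 = 92 + 2√(1387), so γ^2 - 92 = 2√(1387); squaring, (γ^2 - 92)^2 = 4·1387, i.e. γ^4 - 184γ^2 + 8464 - 5548 = 0, i.e. γ^4 - 184γ^2 + 2916 = 0. So γ is a root of x^4 - 184x^2 + 2916. This polynomial is irreducible over Q: it has no rational root (each ±√19 ± √73 is irrational), and any factorization into two quadratics over Q would force √(1387) ∈ Q (pairing opposite roots) or √19, √73 ∈ Q (other pairings), all impossible. Hence [Q(γ):Q] = 4 = [Q(√19, √73):Q], so Q(γ) = Q(√19, √73).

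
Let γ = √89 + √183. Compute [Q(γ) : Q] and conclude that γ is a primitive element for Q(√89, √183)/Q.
[Q(γ) : Q] = 4 (equivalently, Q(γ) = Q(√89, √183))

Obviously Q(γ) ⊆ Q(√89, √183), and [Q(√89, √183):Q] = 4 (since 89, 183 are distinct squarefree integers > 1 with 16287 not a perfect square). To show equality we compute the minimal polynomial of γ. From γ = √89 + √183: γ^2 = 89 + 2√(16287) + 183 = 272 + 2√(16287), so γ^2 - 272 = 2√(16287); squaring, (γ^2 - 272)^2 = 4·16287, i.e. γ^4 - 544γ^2 + 73984 - 65148 = 0, i.e. γ^4 - 544γ^2 + 8836 = 0. So γ is a root of x^4 - 544x^2 + 8836. This polynomial is irreducible over Q: it has no rational root (each ±√89 ± √183 is irrational), and any factorization into two quadratics over Q would force √(16287) ∈ Q (pairing opposite roots) or √89, √183 ∈ Q (other pairings), all impossible. Hence [Q(γ):Q] = 4 = [Q(√89, √183):Q], so Q(γ) = Q(√89, √183).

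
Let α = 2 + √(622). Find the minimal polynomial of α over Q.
m_α(x) = x^2 - 4x - 618

From α - 2 = √(622), squaring gives (α - 2)^2 = 622, i.e. α^2 - 4α + 4 = 622, so α^2 - 4α - 618 = 0. The discriminant of x^2 - 4x - 618 is (-4)^2 - 4·(-618) = 16 + 2472 = 2488, and 4·(622) is not a perfect square in Q since 622 is squarefree and ≠ 1. Hence x^2 - 4x - 618 is irreducible over Q and is the minimal polynomial of α.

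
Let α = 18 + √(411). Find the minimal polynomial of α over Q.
m_α(x) = x^2 - 36x - 87

From α - 18 = √(411), squaring gives (α - 18)^2 = 411, i.e. α^2 - 36α + 324 = 411, so α^2 - 36α - 87 = 0. The discriminant of x^2 - 36x - 87 is (-36)^2 - 4·(-87) = 1296 + 348 = 1644, and 4·(411) is not a perfect square in Q since 411 is squarefree and ≠ 1. Hence x^2 - 36x - 87 is irreducible over Q and is the minimal polynomial of α.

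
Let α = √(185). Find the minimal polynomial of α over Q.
m_α(x) = x^2 - 185

α satisfies α^2 - 185 = 0, so x^2 - 185 annihilates α. Since d = 185 is squarefree and ≠ 1, it is not a perfect square in Q, so x^2 - 185 has no rational root and is therefore irreducible over Q (a degree-2 polynomial over a field is irreducible iff it has no root). Hence m_α(x) = x^2 - 185.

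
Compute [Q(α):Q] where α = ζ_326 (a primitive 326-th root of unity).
[Q(α):Q] = 162

The minimal polynomial of ζ_326 over Q is the 326-th cyclotomic polynomial Φ_326(x), which is irreducible over Q and has degree φ(326) = 162. Hence [Q(α):Q] = φ(326) = 162.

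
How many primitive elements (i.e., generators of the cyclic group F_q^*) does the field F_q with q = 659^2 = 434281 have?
There are φ(434280) = 88320 primitive elements

F_q^* is cyclic of order q - 1 = 434280. A cyclic group of order m has exactly φ(m) generators. Here m = 434280 = 2^3 · 3 · 5 · 7 · 11 · 47, so the number of primitive elements is φ(434280) = 88320.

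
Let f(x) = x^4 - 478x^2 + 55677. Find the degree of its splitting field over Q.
[K : Q] = 4

Solving the quadratic in x^2: x^2 = (478 ± √(478^2 - 4·55677))/2 = (478 ± √5776)/2 = (478 ± 76)/2, giving x^2 = 277 or x^2 = 201. So f(x) = (x^2 - 277)(x^2 - 201) and the roots of f are ±√277, ±√201. Hence the splitting field is K = Q(√277, √201). Since 277 and 201 are distinct squarefree integers > 1, their product 55677 is not a perfect square, so √201 ∉ Q(√277). By the tower law [K:Q] = [Q(√277,√201):Q(√277)] · [Q(√277):Q] = 2 · 2 = 4.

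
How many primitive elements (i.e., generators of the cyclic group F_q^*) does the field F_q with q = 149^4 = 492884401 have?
There are φ(492884400) = 120176640 primitive elements

F_q^* is cyclic of order q - 1 = 492884400. A cyclic group of order m has exactly φ(m) generators. Here m = 492884400 = 2^4 · 3 · 5^2 · 17 · 37 · 653, so the number of primitive elements is φ(492884400) = 120176640.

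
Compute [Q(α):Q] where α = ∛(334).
[Q(α):Q] = 3

The minimal polynomial of α is x^3 - 334, irreducible over Q since 334 is not a perfect cube (so x^3 - 334 has no rational root). Hence [Q(α):Q] = deg(m_α) = 3.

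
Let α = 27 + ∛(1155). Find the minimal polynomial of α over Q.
m_α(x) = x^3 - 81x^2 + 2187x - 20838

Set β = α - 27 = ∛(1155), so β^3 = 1155. Then (α - 27)^3 - 1155 = 0, i.e. α is a root of g(x) = (x - 27)^3 - 1155 = x^3 - 81x^2 + 2187x - 20838. Since g(x) = h(x - 27) where h(x) = x^3 - 1155, and h is irreducible over Q (because 1155 is not a perfect cube, so h has no rational root, and a monic cubic with no rational root is irreducible), g is also irreducible (irreducibility is preserved under the substitution x → x - 27). Hence m_α(x) = x^3 - 81x^2 + 2187x - 20838.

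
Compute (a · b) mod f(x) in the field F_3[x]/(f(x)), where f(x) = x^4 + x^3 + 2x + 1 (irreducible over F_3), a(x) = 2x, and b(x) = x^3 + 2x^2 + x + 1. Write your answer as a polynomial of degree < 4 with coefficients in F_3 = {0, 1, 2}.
a · b ≡ 2x^3 + 2x^2 + x + 1 (mod f(x))

Multiply in F_3[x]: a(x)·b(x) = (2x)·(x^3 + 2x^2 + x + 1) = 2x^4 + x^3 + 2x^2 + 2x. This has degree ≥ 4, so divide by f(x) over F_3: 2x^4 + x^3 + 2x^2 + 2x = (2)·(x^4 + x^3 + 2x + 1) + (2x^3 + 2x^2 + x + 1). Hence a·b ≡ 2x^3 + 2x^2 + x + 1 (mod f). (F_3[x]/(f) is a field with 3^4 = 81 elements since f is irreducible of degree 4.)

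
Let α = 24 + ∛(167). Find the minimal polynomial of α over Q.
m_α(x) = x^3 - 72x^2 + 1728x - 13991

Set β = α - 24 = ∛(167), so β^3 = 167. Then (α - 24)^3 - 167 = 0, i.e. α is a root of g(x) = (x - 24)^3 - 167 = x^3 - 72x^2 + 1728x - 13991. Since g(x) = h(x - 24) where h(x) = x^3 - 167, and h is irreducible over Q (because 167 is not a perfect cube, so h has no rational root, and a monic cubic with no rational root is irreducible), g is also irreducible (irreducibility is preserved under the substitution x → x - 24). Hence m_α(x) = x^3 - 72x^2 + 1728x - 13991.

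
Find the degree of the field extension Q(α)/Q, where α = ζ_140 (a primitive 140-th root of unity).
[Q(α):Q] = 48

The minimal polynomial of ζ_140 over Q is the 140-th cyclotomic polynomial Φ_140(x), which is irreducible over Q and has degree φ(140) = 48. Hence [Q(α):Q] = φ(140) = 48.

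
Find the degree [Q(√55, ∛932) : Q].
[Q(√55, ∛932) : Q] = 6

Let L = Q(√55, ∛932). Since Q(√55) ⊂ L and [Q(√55):Q] = 2, the tower law gives 2 | [L:Q]. Likewise Q(∛932) ⊂ L with [Q(∛932):Q] = 3 (because 932 is not a perfect cube), so 3 | [L:Q]. As gcd(2,3) = 1, [L:Q] is divisible by 6. Conversely L is generated over Q by √55 and ∛932, so [L:Q] ≤ 2·3 = 6. Therefore [Q(√55, ∛932) : Q] = 6.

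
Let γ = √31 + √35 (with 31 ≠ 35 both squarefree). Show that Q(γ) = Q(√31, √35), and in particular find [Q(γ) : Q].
[Q(γ) : Q] = 4 (equivalently, Q(γ) = Q(√31, √35))

Obviously Q(γ) ⊆ Q(√31, √35), and [Q(√31, √35):Q] = 4 (since 31, 35 are distinct squarefree integers > 1 with 1085 not a perfect square). To show equality we compute the minimal polynomial of γ. From γ = √31 + √35: γ^2 = 31 + 2√(1085) + 35 = 66 + 2√(1085), so γ^2 - 66 = 2√(1085); squaring, (γ^2 - 66)^2 = 4·1085, i.e. γ^4 - 132γ^2 + 4356 - 4340 = 0, i.e. γ^4 - 132γ^2 + 16 = 0. So γ is a root of x^4 - 132x^2 + 16. This polynomial is irreducible over Q: it has no rational root (each ±√31 ± √35 is irrational), and any factorization into two quadratics over Q would force √(1085) ∈ Q (pairing opposite roots) or √31, √35 ∈ Q (other pairings), all impossible. Hence [Q(γ):Q] = 4 = [Q(√31, √35):Q], so Q(γ) = Q(√31, √35).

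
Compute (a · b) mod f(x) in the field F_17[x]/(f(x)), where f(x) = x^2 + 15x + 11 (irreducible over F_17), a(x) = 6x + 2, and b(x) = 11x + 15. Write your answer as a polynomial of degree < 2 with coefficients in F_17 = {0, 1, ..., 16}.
a · b ≡ 6x + 1 (mod f(x))

Multiply in F_17[x]: a(x)·b(x) = (6x + 2)·(11x + 15) = 15x^2 + 10x + 13. This has degree ≥ 2, so divide by f(x) over F_17: 15x^2 + 10x + 13 = (15)·(x^2 + 15x + 11) + (6x + 1). Hence a·b ≡ 6x + 1 (mod f). (F_17[x]/(f) is a field with 17^2 = 289 elements since f is irreducible of degree 2.)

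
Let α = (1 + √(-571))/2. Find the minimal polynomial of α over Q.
m_α(x) = x^2 - x + 143

From 2α - 1 = √(-571), squaring gives (2α - 1)^2 = -571, i.e. 4α^2 - 4α + 1 = -571, so α^2 - α + (1 + 571)/4 = 0. Since -571 ≡ 1 (mod 4), (1 + 571)/4 = 143 ∈ Z. The polynomial x^2 - x + 143 has discriminant 1 - 4·(143) = -571, which is not a perfect square in Q (d = -571 is squarefree and ≠ 1), so x^2 - x + 143 is irreducible over Q. It is the minimal polynomial of α.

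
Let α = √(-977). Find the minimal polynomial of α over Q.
m_α(x) = x^2 + 977

α satisfies α^2 + 977 = 0, so x^2 + 977 annihilates α. Since d = -977 is squarefree and ≠ 1, it is not a perfect square in Q, so x^2 + 977 has no rational root and is therefore irreducible over Q (a degree-2 polynomial over a field is irreducible iff it has no root). Hence m_α(x) = x^2 + 977.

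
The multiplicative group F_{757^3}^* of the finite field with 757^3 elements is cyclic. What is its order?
|F_{757^3}^*| = 433798092

F_{757^3} has 757^3 = 433798093 elements; its multiplicative group consists of all nonzero elements, so |F_{757^3}^*| = 433798093 - 1 = 433798092. (It is cyclic since any finite subgroup of the multiplicative group of a field is cyclic.)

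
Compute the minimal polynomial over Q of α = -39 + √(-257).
m_α(x) = x^2 + 78x + 1778

From α + 39 = √(-257), squaring gives (α + 39)^2 = -257, i.e. α^2 + 78α + 1521 = -257, so α^2 + 78α + 1778 = 0. The discriminant of x^2 + 78x + 1778 is (78)^2 - 4·(1778) = 6084 - 7112 = -1028, and 4·(-257) is not a perfect square in Q since -257 is squarefree and ≠ 1. Hence x^2 + 78x + 1778 is irreducible over Q and is the minimal polynomial of α.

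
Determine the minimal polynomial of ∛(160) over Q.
m_α(x) = x^3 - 160

α satisfies α^3 = 160, so x^3 - 160 annihilates α. By the rational root test, a rational root p/q (in lowest terms) of x^3 - 160 would satisfy p^3 = 160 q^3, forcing q = 1 and p^3 = 160; but 160 is not a perfect cube, contradiction. A monic cubic over Q with no rational root is irreducible (any nontrivial factorization would include a linear factor). Hence x^3 - 160 is the minimal polynomial of α, and in particular [Q(α):Q] = 3.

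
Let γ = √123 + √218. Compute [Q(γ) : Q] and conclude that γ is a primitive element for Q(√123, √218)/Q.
[Q(γ) : Q] = 4 (equivalently, Q(γ) = Q(√123, √218))

Obviously Q(γ) ⊆ Q(√123, √218), and [Q(√123, √218):Q] = 4 (since 123, 218 are distinct squarefree integers > 1 with 26814 not a perfect square). To show equality we compute the minimal polynomial of γ. From γ = √123 + √218: γ^2 = 123 + 2√(26814) + 218 = 341 + 2√(26814), so γ^2 - 341 = 2√(26814); squaring, (γ^2 - 341)^2 = 4·26814, i.e. γ^4 - 682γ^2 + 116281 - 107256 = 0, i.e. γ^4 - 682γ^2 + 9025 = 0. So γ is a root of x^4 - 682x^2 + 9025. This polynomial is irreducible over Q: it has no rational root (each ±√123 ± √218 is irrational), and any factorization into two quadratics over Q would force √(26814) ∈ Q (pairing opposite roots) or √123, √218 ∈ Q (other pairings), all impossible. Hence [Q(γ):Q] = 4 = [Q(√123, √218):Q], so Q(γ) = Q(√123, √218).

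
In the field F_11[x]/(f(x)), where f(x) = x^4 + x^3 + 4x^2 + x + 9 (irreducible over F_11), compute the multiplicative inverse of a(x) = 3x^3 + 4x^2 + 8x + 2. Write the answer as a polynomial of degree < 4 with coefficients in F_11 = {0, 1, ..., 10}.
a(x)^(-1) ≡ 8x^2 + 8x + 7 (mod f(x))

Since f is irreducible over F_11, F_11[x]/(f) is a field and a(x) ≠ 0 has an inverse. Apply the extended Euclidean algorithm to f(x) and a(x) in F_11[x]: f(x) = (4x + 6)·a(x) + (3x^2 + 8);  a(x) = (x + 5)·(3x^2 + 8) + (6). The last nonzero remainder is the constant 6 = gcd(f, a) in F_11. Back-substituting through the division chain expresses 6 = s(x)·a(x) + t(x)·f(x) with s(x) ≡ 4x^2 + 4x + 9 (mod f), so (4x^2 + 4x + 9)·a(x) ≡ 6 (mod f). Multiplying by 6^(-1) ≡ 2 in F_11 gives a(x)^(-1) ≡ 2·(4x^2 + 4x + 9) ≡ 8x^2 + 8x + 7 (mod f). Check: (3x^3 + 4x^2 + 8x + 2)·(8x^2 + 8x + 7) = 2x^5 + x^4 + 7x^3 + 9x^2 + 6x + 3 ≡ 1 (mod x^4 + x^3 + 4x^2 + x + 9).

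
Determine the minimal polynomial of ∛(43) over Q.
m_α(x) = x^3 - 43

α satisfies α^3 = 43, so x^3 - 43 annihilates α. By the rational root test, a rational root p/q (in lowest terms) of x^3 - 43 would satisfy p^3 = 43 q^3, forcing q = 1 and p^3 = 43; but 43 is not a perfect cube, contradiction. A monic cubic over Q with no rational root is irreducible (any nontrivial factorization would include a linear factor). Hence x^3 - 43 is the minimal polynomial of α, and in particular [Q(α):Q] = 3.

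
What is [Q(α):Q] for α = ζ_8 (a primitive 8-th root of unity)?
[Q(α):Q] = 4

The minimal polynomial of ζ_8 over Q is the 8-th cyclotomic polynomial Φ_8(x), which is irreducible over Q and has degree φ(8) = 4. Hence [Q(α):Q] = φ(8) = 4.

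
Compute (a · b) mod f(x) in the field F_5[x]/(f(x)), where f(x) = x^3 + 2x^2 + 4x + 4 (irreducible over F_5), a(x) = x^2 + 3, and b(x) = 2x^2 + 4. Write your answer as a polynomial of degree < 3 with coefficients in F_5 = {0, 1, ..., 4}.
a · b ≡ 3x + 3 (mod f(x))

Multiply in F_5[x]: a(x)·b(x) = (x^2 + 3)·(2x^2 + 4) = 2x^4 + 2. This has degree ≥ 3, so divide by f(x) over F_5: 2x^4 + 2 = (2x + 1)·(x^3 + 2x^2 + 4x + 4) + (3x + 3). Hence a·b ≡ 3x + 3 (mod f). (F_5[x]/(f) is a field with 5^3 = 125 elements since f is irreducible of degree 3.)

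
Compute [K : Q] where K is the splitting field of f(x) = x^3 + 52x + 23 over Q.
[K : Q] = 6

By the rational root test, any rational root of the monic integer polynomial f(x) = x^3 + 52x + 23 must be an integer dividing the constant term 23, i.e. one of ±{1, 23}. Evaluating: f(1) = 76, f(-1) = -30, f(23) = 13386, f(-23) = -13340; none is 0, so f has no rational root and is therefore irreducible over Q (a cubic with no linear factor over a field is irreducible). For an irreducible cubic, the Galois group is A_3 or S_3 according as the discriminant disc(f) = -4a^3 - 27b^2 = -4·(52)^3 - 27·(23)^2 = -576715 is or is not a square in Q. Here disc(f) = -576715 is not a perfect square in Q, so the Galois group of f over Q is not contained in A_3 and must be all of S_3. The splitting field has degree |S_3| = 6 over Q, so [K : Q] = 6.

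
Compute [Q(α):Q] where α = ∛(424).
[Q(α):Q] = 3

The minimal polynomial of α is x^3 - 424, irreducible over Q since 424 is not a perfect cube (so x^3 - 424 has no rational root). Hence [Q(α):Q] = deg(m_α) = 3.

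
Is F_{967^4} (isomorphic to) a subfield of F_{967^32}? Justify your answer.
Yes: F_{967^4} is a subfield of F_{967^32}

F_{p^m} embeds in F_{p^n} iff m | n (since F_{p^n} is the splitting field of x^(p^n) - x, and F_{p^m} ⊂ F_{p^n} forces p^n to be a power of p^m, i.e. m | n; conversely if m | n then every root of x^(p^m) - x is a root of x^(p^n) - x). Here 4 | 32 (since 32 = 8·4), so F_{967^4} is a subfield of F_{967^32}, and [F_{967^32} : F_{967^4}] = 32/4 = 8.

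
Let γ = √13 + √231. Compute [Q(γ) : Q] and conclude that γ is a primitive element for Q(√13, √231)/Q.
[Q(γ) : Q] = 4 (equivalently, Q(γ) = Q(√13, √231))

Obviously Q(γ) ⊆ Q(√13, √231), and [Q(√13, √231):Q] = 4 (since 13, 231 are distinct squarefree integers > 1 with 3003 not a perfect square). To show equality we compute the minimal polynomial of γ. From γ = √13 + √231: γ^2 = 13 + 2√(3003) + 231 = 244 + 2√(3003), so γ^2 - 244 = 2√(3003); squaring, (γ^2 - 244)^2 = 4·3003, i.e. γ^4 - 488γ^2 + 59536 - 12012 = 0, i.e. γ^4 - 488γ^2 + 47524 = 0. So γ is a root of x^4 - 488x^2 + 47524. This polynomial is irreducible over Q: it has no rational root (each ±√13 ± √231 is irrational), and any factorization into two quadratics over Q would force √(3003) ∈ Q (pairing opposite roots) or √13, √231 ∈ Q (other pairings), all impossible. Hence [Q(γ):Q] = 4 = [Q(√13, √231):Q], so Q(γ) = Q(√13, √231).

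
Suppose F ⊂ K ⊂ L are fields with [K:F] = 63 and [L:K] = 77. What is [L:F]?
[L:F] = 4851

The tower law says that for any tower of field extensions F ⊂ K ⊂ L with finite degrees, [L:F] = [L:K] · [K:F]. Here this gives [L:F] = 77 · 63 = 4851.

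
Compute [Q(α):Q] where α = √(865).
[Q(α):Q] = 2

[Q(α):Q] equals the degree of the minimal polynomial of α. Here α^2 = 865 and x^2 - 865 is irreducible (d = 865 is squarefree, ≠ 1, hence not a square), so deg(m_α) = 2. Thus [Q(α):Q] = 2.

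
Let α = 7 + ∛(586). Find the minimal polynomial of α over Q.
m_α(x) = x^3 - 21x^2 + 147x - 929

Set β = α - 7 = ∛(586), so β^3 = 586. Then (α - 7)^3 - 586 = 0, i.e. α is a root of g(x) = (x - 7)^3 - 586 = x^3 - 21x^2 + 147x - 929. Since g(x) = h(x - 7) where h(x) = x^3 - 586, and h is irreducible over Q (because 586 is not a perfect cube, so h has no rational root, and a monic cubic with no rational root is irreducible), g is also irreducible (irreducibility is preserved under the substitution x → x - 7). Hence m_α(x) = x^3 - 21x^2 + 147x - 929.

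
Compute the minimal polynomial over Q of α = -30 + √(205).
m_α(x) = x^2 + 60x + 695

From α + 30 = √(205), squaring gives (α + 30)^2 = 205, i.e. α^2 + 60α + 900 = 205, so α^2 + 60α + 695 = 0. The discriminant of x^2 + 60x + 695 is (60)^2 - 4·(695) = 3600 - 2780 = 820, and 4·(205) is not a perfect square in Q since 205 is squarefree and ≠ 1. Hence x^2 + 60x + 695 is irreducible over Q and is the minimal polynomial of α.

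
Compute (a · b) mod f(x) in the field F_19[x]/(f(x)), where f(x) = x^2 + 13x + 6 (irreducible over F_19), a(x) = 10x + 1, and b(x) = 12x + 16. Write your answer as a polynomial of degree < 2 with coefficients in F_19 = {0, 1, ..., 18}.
a · b ≡ 18x + 18 (mod f(x))

Multiply in F_19[x]: a(x)·b(x) = (10x + 1)·(12x + 16) = 6x^2 + x + 16. This has degree ≥ 2, so divide by f(x) over F_19: 6x^2 + x + 16 = (6)·(x^2 + 13x + 6) + (18x + 18). Hence a·b ≡ 18x + 18 (mod f). (F_19[x]/(f) is a field with 19^2 = 361 elements since f is irreducible of degree 2.)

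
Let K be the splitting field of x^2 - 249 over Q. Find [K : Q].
[K : Q] = 2

f(x) = x^2 - 249 factors as (x - √249)(x + √249). The splitting field is K = Q(√249). Since 249 is squarefree and > 1, it is not a perfect square, so x^2 - 249 is irreducible over Q and [Q(√249) : Q] = 2. Hence [K : Q] = 2.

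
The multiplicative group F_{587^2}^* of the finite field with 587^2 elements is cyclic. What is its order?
|F_{587^2}^*| = 344568

F_{587^2} has 587^2 = 344569 elements; its multiplicative group consists of all nonzero elements, so |F_{587^2}^*| = 344569 - 1 = 344568. (It is cyclic since any finite subgroup of the multiplicative group of a field is cyclic.)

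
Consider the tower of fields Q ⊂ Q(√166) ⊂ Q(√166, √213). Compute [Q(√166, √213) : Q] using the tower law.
[Q(√166, √213) : Q] = 4

[Q(√166):Q] = 2 (min poly x^2 - 166, irreducible since 166 is squarefree > 1). For the top step, suppose √213 ∈ Q(√166), say √213 = c + d√166 with c, d ∈ Q. Squaring: 213 = c^2 + 166d^2 + 2cd√166. Since √166 ∉ Q this forces 2cd = 0. If d = 0 then √213 = c ∈ Q, contradicting 213 squarefree > 1. If c = 0 then 213 = 166d^2, so 166·213 = (166d)^2 is a perfect square in Q — but 166·213 = 35358 is not a perfect square (since 166 and 213 are distinct squarefree integers). Contradiction. Hence √213 ∉ Q(√166), so x^2 - 213 stays irreducible over Q(√166) and [Q(√166, √213) : Q(√166)] = 2. By the tower law, [Q(√166, √213) : Q] = 2 · 2 = 4.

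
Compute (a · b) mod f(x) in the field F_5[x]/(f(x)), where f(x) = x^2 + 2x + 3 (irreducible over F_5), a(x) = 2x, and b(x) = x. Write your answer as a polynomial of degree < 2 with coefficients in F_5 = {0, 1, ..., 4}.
a · b ≡ x + 4 (mod f(x))

Multiply in F_5[x]: a(x)·b(x) = (2x)·(x) = 2x^2. This has degree ≥ 2, so divide by f(x) over F_5: 2x^2 = (2)·(x^2 + 2x + 3) + (x + 4). Hence a·b ≡ x + 4 (mod f). (F_5[x]/(f) is a field with 5^2 = 25 elements since f is irreducible of degree 2.)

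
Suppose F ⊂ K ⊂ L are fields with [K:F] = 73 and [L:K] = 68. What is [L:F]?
[L:F] = 4964

The tower law says that for any tower of field extensions F ⊂ K ⊂ L with finite degrees, [L:F] = [L:K] · [K:F]. Here this gives [L:F] = 68 · 73 = 4964.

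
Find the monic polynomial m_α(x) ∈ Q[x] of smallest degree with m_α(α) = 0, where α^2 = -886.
m_α(x) = x^2 + 886

α satisfies α^2 + 886 = 0, so x^2 + 886 annihilates α. Since d = -886 is squarefree and ≠ 1, it is not a perfect square in Q, so x^2 + 886 has no rational root and is therefore irreducible over Q (a degree-2 polynomial over a field is irreducible iff it has no root). Hence m_α(x) = x^2 + 886.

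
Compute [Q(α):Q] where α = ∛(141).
[Q(α):Q] = 3

The minimal polynomial of α is x^3 - 141, irreducible over Q since 141 is not a perfect cube (so x^3 - 141 has no rational root). Hence [Q(α):Q] = deg(m_α) = 3.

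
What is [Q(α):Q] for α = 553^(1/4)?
[Q(α):Q] = 4

α is a root of x^4 - 553. By Eisenstein's criterion at the prime p = 7 (which divides the constant term 553 but p^2 = 49 does not, since 553 is squarefree), x^4 - 553 is irreducible over Q. Hence [Q(α):Q] = 4.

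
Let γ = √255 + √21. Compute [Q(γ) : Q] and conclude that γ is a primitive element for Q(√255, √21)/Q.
[Q(γ) : Q] = 4 (equivalently, Q(γ) = Q(√255, √21))

Obviously Q(γ) ⊆ Q(√255, √21), and [Q(√255, √21):Q] = 4 (since 255, 21 are distinct squarefree integers > 1 with 5355 not a perfect square). To show equality we compute the minimal polynomial of γ. From γ = √255 + √21: γ^2 = 255 + 2√(5355) + 21 = 276 + 2√(5355), so γ^2 - 276 = 2√(5355); squaring, (γ^2 - 276)^2 = 4·5355, i.e. γ^4 - 552γ^2 + 76176 - 21420 = 0, i.e. γ^4 - 552γ^2 + 54756 = 0. So γ is a root of x^4 - 552x^2 + 54756. This polynomial is irreducible over Q: it has no rational root (each ±√255 ± √21 is irrational), and any factorization into two quadratics over Q would force √(5355) ∈ Q (pairing opposite roots) or √255, √21 ∈ Q (other pairings), all impossible. Hence [Q(γ):Q] = 4 = [Q(√255, √21):Q], so Q(γ) = Q(√255, √21).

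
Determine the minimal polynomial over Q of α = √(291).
m_α(x) = x^2 - 291

α satisfies α^2 - 291 = 0, so x^2 - 291 annihilates α. Since d = 291 is squarefree and ≠ 1, it is not a perfect square in Q, so x^2 - 291 has no rational root and is therefore irreducible over Q (a degree-2 polynomial over a field is irreducible iff it has no root). Hence m_α(x) = x^2 - 291.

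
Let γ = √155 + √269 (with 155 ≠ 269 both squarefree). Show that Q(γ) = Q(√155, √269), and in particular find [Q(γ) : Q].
[Q(γ) : Q] = 4 (equivalently, Q(γ) = Q(√155, √269))

Obviously Q(γ) ⊆ Q(√155, √269), and [Q(√155, √269):Q] = 4 (since 155, 269 are distinct squarefree integers > 1 with 41695 not a perfect square). To show equality we compute the minimal polynomial of γ. From γ = √155 + √269: γ^2 = 155 + 2√(41695) + 269 = 424 + 2√(41695), so γ^2 - 424 = 2√(41695); squaring, (γ^2 - 424)^2 = 4·41695, i.e. γ^4 - 848γ^2 + 179776 - 166780 = 0, i.e. γ^4 - 848γ^2 + 12996 = 0. So γ is a root of x^4 - 848x^2 + 12996. This polynomial is irreducible over Q: it has no rational root (each ±√155 ± √269 is irrational), and any factorization into two quadratics over Q would force √(41695) ∈ Q (pairing opposite roots) or √155, √269 ∈ Q (other pairings), all impossible. Hence [Q(γ):Q] = 4 = [Q(√155, √269):Q], so Q(γ) = Q(√155, √269).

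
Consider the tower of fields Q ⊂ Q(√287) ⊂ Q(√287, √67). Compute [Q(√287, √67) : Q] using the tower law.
[Q(√287, √67) : Q] = 4

[Q(√287):Q] = 2 (min poly x^2 - 287, irreducible since 287 is squarefree > 1). For the top step, suppose √67 ∈ Q(√287), say √67 = c + d√287 with c, d ∈ Q. Squaring: 67 = c^2 + 287d^2 + 2cd√287. Since √287 ∉ Q this forces 2cd = 0. If d = 0 then √67 = c ∈ Q, contradicting 67 squarefree > 1. If c = 0 then 67 = 287d^2, so 287·67 = (287d)^2 is a perfect square in Q — but 287·67 = 19229 is not a perfect square (since 287 and 67 are distinct squarefree integers). Contradiction. Hence √67 ∉ Q(√287), so x^2 - 67 stays irreducible over Q(√287) and [Q(√287, √67) : Q(√287)] = 2. By the tower law, [Q(√287, √67) : Q] = 2 · 2 = 4.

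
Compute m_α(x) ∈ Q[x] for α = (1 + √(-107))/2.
m_α(x) = x^2 - x + 27

From 2α - 1 = √(-107), squaring gives (2α - 1)^2 = -107, i.e. 4α^2 - 4α + 1 = -107, so α^2 - α + (1 + 107)/4 = 0. Since -107 ≡ 1 (mod 4), (1 + 107)/4 = 27 ∈ Z. The polynomial x^2 - x + 27 has discriminant 1 - 4·(27) = -107, which is not a perfect square in Q (d = -107 is squarefree and ≠ 1), so x^2 - x + 27 is irreducible over Q. It is the minimal polynomial of α.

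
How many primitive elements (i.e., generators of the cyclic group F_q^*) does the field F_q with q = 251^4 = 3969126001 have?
There are φ(3969126000) = 846028800 primitive elements

F_q^* is cyclic of order q - 1 = 3969126000. A cyclic group of order m has exactly φ(m) generators. Here m = 3969126000 = 2^4 · 3^2 · 5^3 · 7 · 17^2 · 109, so the number of primitive elements is φ(3969126000) = 846028800.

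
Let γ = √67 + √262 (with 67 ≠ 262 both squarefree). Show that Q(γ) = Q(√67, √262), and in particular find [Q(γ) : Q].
[Q(γ) : Q] = 4 (equivalently, Q(γ) = Q(√67, √262))

Obviously Q(γ) ⊆ Q(√67, √262), and [Q(√67, √262):Q] = 4 (since 67, 262 are distinct squarefree integers > 1 with 17554 not a perfect square). To show equality we compute the minimal polynomial of γ. From γ = √67 + √262: γ^2 = 67 + 2√(17554) + 262 = 329 + 2√(17554), so γ^2 - 329 = 2√(17554); squaring, (γ^2 - 329)^2 = 4·17554, i.e. γ^4 - 658γ^2 + 108241 - 70216 = 0, i.e. γ^4 - 658γ^2 + 38025 = 0. So γ is a root of x^4 - 658x^2 + 38025. This polynomial is irreducible over Q: it has no rational root (each ±√67 ± √262 is irrational), and any factorization into two quadratics over Q would force √(17554) ∈ Q (pairing opposite roots) or √67, √262 ∈ Q (other pairings), all impossible. Hence [Q(γ):Q] = 4 = [Q(√67, √262):Q], so Q(γ) = Q(√67, √262).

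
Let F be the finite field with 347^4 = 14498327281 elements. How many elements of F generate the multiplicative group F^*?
There are φ(14498327280) = 3711016960 primitive elements

F_q^* is cyclic of order q - 1 = 14498327280. A cyclic group of order m has exactly φ(m) generators. Here m = 14498327280 = 2^4 · 3 · 5 · 29 · 173 · 12041, so the number of primitive elements is φ(14498327280) = 3711016960.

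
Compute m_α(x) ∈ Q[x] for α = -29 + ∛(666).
m_α(x) = x^3 + 87x^2 + 2523x + 23723

Set β = α + 29 = ∛(666), so β^3 = 666. Then (α + 29)^3 - 666 = 0, i.e. α is a root of g(x) = (x + 29)^3 - 666 = x^3 + 87x^2 + 2523x + 23723. Since g(x) = h(x + 29) where h(x) = x^3 - 666, and h is irreducible over Q (because 666 is not a perfect cube, so h has no rational root, and a monic cubic with no rational root is irreducible), g is also irreducible (irreducibility is preserved under the substitution x → x + 29). Hence m_α(x) = x^3 + 87x^2 + 2523x + 23723.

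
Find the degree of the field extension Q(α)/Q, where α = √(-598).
[Q(α):Q] = 2

[Q(α):Q] equals the degree of the minimal polynomial of α. Here α^2 = -598 and x^2 + 598 is irreducible (d = -598 is squarefree, ≠ 1, hence not a square), so deg(m_α) = 2. Thus [Q(α):Q] = 2.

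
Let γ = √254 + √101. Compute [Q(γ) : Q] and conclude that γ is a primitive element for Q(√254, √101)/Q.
[Q(γ) : Q] = 4 (equivalently, Q(γ) = Q(√254, √101))

Obviously Q(γ) ⊆ Q(√254, √101), and [Q(√254, √101):Q] = 4 (since 254, 101 are distinct squarefree integers > 1 with 25654 not a perfect square). To show equality we compute the minimal polynomial of γ. From γ = √254 + √101: γ^2 = 254 + 2√(25654) + 101 = 355 + 2√(25654), so γ^2 - 355 = 2√(25654); squaring, (γ^2 - 355)^2 = 4·25654, i.e. γ^4 - 710γ^2 + 126025 - 102616 = 0, i.e. γ^4 - 710γ^2 + 23409 = 0. So γ is a root of x^4 - 710x^2 + 23409. This polynomial is irreducible over Q: it has no rational root (each ±√254 ± √101 is irrational), and any factorization into two quadratics over Q would force √(25654) ∈ Q (pairing opposite roots) or √254, √101 ∈ Q (other pairings), all impossible. Hence [Q(γ):Q] = 4 = [Q(√254, √101):Q], so Q(γ) = Q(√254, √101).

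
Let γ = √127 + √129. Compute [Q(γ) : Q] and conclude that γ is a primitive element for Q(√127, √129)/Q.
[Q(γ) : Q] = 4 (equivalently, Q(γ) = Q(√127, √129))

Obviously Q(γ) ⊆ Q(√127, √129), and [Q(√127, √129):Q] = 4 (since 127, 129 are distinct squarefree integers > 1 with 16383 not a perfect square). To show equality we compute the minimal polynomial of γ. From γ = √127 + √129: γ^2 = 127 + 2√(16383) + 129 = 256 + 2√(16383), so γ^2 - 256 = 2√(16383); squaring, (γ^2 - 256)^2 = 4·16383, i.e. γ^4 - 512γ^2 + 65536 - 65532 = 0, i.e. γ^4 - 512γ^2 + 4 = 0. So γ is a root of x^4 - 512x^2 + 4. This polynomial is irreducible over Q: it has no rational root (each ±√127 ± √129 is irrational), and any factorization into two quadratics over Q would force √(16383) ∈ Q (pairing opposite roots) or √127, √129 ∈ Q (other pairings), all impossible. Hence [Q(γ):Q] = 4 = [Q(√127, √129):Q], so Q(γ) = Q(√127, √129).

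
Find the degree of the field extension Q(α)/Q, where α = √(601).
[Q(α):Q] = 2

[Q(α):Q] equals the degree of the minimal polynomial of α. Here α^2 = 601 and x^2 - 601 is irreducible (d = 601 is squarefree, ≠ 1, hence not a square), so deg(m_α) = 2. Thus [Q(α):Q] = 2.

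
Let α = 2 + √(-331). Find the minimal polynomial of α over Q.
m_α(x) = x^2 - 4x + 335

From α - 2 = √(-331), squaring gives (α - 2)^2 = -331, i.e. α^2 - 4α + 4 = -331, so α^2 - 4α + 335 = 0. The discriminant of x^2 - 4x + 335 is (-4)^2 - 4·(335) = 16 - 1340 = -1324, and 4·(-331) is not a perfect square in Q since -331 is squarefree and ≠ 1. Hence x^2 - 4x + 335 is irreducible over Q and is the minimal polynomial of α.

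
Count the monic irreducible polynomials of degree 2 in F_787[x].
There are 309291 monic irreducible polynomials of degree 2 over F_787

Each element of F_{787^2} that lies in no proper subfield is a root of exactly one monic irreducible of degree 2 over F_787, and each such polynomial has 2 distinct roots in F_{787^2}. By Möbius inversion the count is N_787(2) = (1/2) Σ_{d|2} μ(2/d) · 787^d = (1/2)(μ(2)·787^1 + μ(1)·787^2) = 618582/2 = 309291.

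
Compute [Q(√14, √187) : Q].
[Q(√14, √187) : Q] = 4

[Q(√14):Q] = 2 (min poly x^2 - 14, irreducible since 14 is squarefree > 1). For the top step, suppose √187 ∈ Q(√14), say √187 = c + d√14 with c, d ∈ Q. Squaring: 187 = c^2 + 14d^2 + 2cd√14. Since √14 ∉ Q this forces 2cd = 0. If d = 0 then √187 = c ∈ Q, contradicting 187 squarefree > 1. If c = 0 then 187 = 14d^2, so 14·187 = (14d)^2 is a perfect square in Q — but 14·187 = 2618 is not a perfect square (since 14 and 187 are distinct squarefree integers). Contradiction. Hence √187 ∉ Q(√14), so x^2 - 187 stays irreducible over Q(√14) and [Q(√14, √187) : Q(√14)] = 2. By the tower law, [Q(√14, √187) : Q] = 2 · 2 = 4.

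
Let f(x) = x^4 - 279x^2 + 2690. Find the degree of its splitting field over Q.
[K : Q] = 4

Solving the quadratic in x^2: x^2 = (279 ± √(279^2 - 4·2690))/2 = (279 ± √67081)/2 = (279 ± 259)/2, giving x^2 = 10 or x^2 = 269. So f(x) = (x^2 - 10)(x^2 - 269) and the roots of f are ±√10, ±√269. Hence the splitting field is K = Q(√10, √269). Since 10 and 269 are distinct squarefree integers > 1, their product 2690 is not a perfect square, so √269 ∉ Q(√10). By the tower law [K:Q] = [Q(√10,√269):Q(√10)] · [Q(√10):Q] = 2 · 2 = 4.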